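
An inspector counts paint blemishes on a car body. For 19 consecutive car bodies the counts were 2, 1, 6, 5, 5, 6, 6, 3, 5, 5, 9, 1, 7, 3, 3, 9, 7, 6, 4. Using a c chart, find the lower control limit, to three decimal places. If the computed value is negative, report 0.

0.000

c̄ = (2 + 1 + 6 + 5 + 5 + 6 + 6 + 3 + 5 + 5 + 9 + 1 + 7 + 3 + 3 + 9 + 7 + 6 + 4) / 19 = 93 / 19 = 4.8947
LCL = c̄ − 3√c̄ = 4.8947 − 3 × 2.2124 = -1.7425 → 0 (cannot be negative)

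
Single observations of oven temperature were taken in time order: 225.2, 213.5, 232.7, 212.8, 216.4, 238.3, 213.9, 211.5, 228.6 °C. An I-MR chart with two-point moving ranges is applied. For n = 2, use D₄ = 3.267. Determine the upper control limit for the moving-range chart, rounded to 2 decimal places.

49.09

Moving ranges: 11.7, 19.2, 19.9, 3.6, 21.9, 24.4, 2.4, 17.1; M̄R̄ = 120.2000 / 8 = 15.0250
UCL_MR = D₄·M̄R̄ = 3.267 × 15.0250 = 49.0867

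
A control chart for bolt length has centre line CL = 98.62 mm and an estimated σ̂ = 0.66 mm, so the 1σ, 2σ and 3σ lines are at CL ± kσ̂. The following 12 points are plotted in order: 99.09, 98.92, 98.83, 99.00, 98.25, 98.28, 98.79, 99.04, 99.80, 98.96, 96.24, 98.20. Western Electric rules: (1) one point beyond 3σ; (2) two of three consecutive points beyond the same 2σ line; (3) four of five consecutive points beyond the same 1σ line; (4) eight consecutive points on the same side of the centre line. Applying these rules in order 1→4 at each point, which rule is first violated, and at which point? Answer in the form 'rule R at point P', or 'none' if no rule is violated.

Zone of each point (C = within 1σ̂, B = 1σ̂–2σ̂, A = 2σ̂–3σ̂, * = beyond 3σ̂; sign = side of CL): 1:+C, 2:+C, 3:+C, 4:+C, 5:-C, 6:-C, 7:+C, 8:+C, 9:+B, 10:+C, 11:-*, 12:-C
Rule 1 (one point beyond the 3σ limits) is satisfied at point 11.

rule 1 at point 11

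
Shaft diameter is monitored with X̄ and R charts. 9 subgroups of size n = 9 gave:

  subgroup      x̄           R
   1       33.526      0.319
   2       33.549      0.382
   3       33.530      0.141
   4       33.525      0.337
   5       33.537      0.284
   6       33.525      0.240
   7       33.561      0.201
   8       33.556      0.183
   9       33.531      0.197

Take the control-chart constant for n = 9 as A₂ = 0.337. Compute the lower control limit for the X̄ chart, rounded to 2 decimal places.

33.45

X̄̄ = (33.526 + 33.549 + 33.530 + 33.525 + 33.537 + 33.525 + 33.561 + 33.556 + 33.531) / 9 = 301.8400 / 9 = 33.5378
R̄ = (0.319 + 0.382 + 0.141 + 0.337 + 0.284 + 0.240 + 0.201 + 0.183 + 0.197) / 9 = 2.2840 / 9 = 0.2538
LCL = X̄̄ − A₂·R̄ = 33.5378 − 0.337 × 0.2538 = 33.4523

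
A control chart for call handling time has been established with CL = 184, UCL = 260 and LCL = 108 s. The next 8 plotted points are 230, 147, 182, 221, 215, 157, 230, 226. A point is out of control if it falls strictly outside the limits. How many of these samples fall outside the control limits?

0

All 8 points lie within [108, 260].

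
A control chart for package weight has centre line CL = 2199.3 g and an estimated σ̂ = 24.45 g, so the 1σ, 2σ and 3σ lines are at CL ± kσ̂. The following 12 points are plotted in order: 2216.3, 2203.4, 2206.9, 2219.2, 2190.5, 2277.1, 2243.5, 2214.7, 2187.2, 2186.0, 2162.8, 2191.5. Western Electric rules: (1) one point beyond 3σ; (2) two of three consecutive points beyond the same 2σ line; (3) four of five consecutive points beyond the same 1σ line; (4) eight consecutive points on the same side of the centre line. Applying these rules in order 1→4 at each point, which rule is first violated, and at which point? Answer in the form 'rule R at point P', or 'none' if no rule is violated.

Zone of each point (C = within 1σ̂, B = 1σ̂–2σ̂, A = 2σ̂–3σ̂, * = beyond 3σ̂; sign = side of CL): 1:+C, 2:+C, 3:+C, 4:+C, 5:-C, 6:+*, 7:+B, 8:+C, 9:-C, 10:-C, 11:-B, 12:-C
Rule 1 (one point beyond the 3σ limits) is satisfied at point 6.

rule 1 at point 6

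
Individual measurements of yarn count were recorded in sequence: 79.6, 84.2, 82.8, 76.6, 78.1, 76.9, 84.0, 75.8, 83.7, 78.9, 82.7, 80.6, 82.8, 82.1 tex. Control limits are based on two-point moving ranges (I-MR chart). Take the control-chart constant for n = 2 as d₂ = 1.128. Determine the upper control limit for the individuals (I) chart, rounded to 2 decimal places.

91.21

X̄ = (79.6 + 84.2 + 82.8 + 76.6 + 78.1 + 76.9 + 84.0 + 75.8 + 83.7 + 78.9 + 82.7 + 80.6 + 82.8 + 82.1) / 14 = 80.6286
Moving ranges: 4.6, 1.4, 6.2, 1.5, 1.2, 7.1, 8.2, 7.9, 4.8, 3.8, 2.1, 2.2, 0.7; M̄R̄ = 51.7000 / 13 = 3.9769
UCL = X̄ + 3·M̄R̄/d₂ = 80.6286 + 3 × 3.9769 / 1.128 = 91.2055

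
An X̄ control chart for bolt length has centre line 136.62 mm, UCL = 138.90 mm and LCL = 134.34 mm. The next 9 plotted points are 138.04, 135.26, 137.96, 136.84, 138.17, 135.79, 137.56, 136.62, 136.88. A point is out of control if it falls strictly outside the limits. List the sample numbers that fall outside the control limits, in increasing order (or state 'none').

none

All 9 points lie within [134.34, 138.90].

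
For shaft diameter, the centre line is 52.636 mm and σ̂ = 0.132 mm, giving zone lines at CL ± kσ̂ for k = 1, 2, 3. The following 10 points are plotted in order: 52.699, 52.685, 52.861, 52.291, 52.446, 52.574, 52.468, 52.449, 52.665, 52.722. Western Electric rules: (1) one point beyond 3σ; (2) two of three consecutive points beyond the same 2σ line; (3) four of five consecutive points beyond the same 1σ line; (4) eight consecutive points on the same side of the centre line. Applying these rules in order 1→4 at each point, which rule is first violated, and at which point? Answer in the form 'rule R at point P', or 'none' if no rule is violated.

rule 3 at point 8

Zone of each point (C = within 1σ̂, B = 1σ̂–2σ̂, A = 2σ̂–3σ̂, * = beyond 3σ̂; sign = side of CL): 1:+C, 2:+C, 3:+B, 4:-A, 5:-B, 6:-C, 7:-B, 8:-B, 9:+C, 10:+C
Rule 3 (four of five consecutive points beyond the same 1σ limit) is satisfied at point 8.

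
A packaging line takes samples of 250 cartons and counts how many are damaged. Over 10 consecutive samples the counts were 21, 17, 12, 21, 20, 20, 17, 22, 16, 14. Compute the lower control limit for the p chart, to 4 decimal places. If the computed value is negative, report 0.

0.0230

p̄ = Σdᵢ / (k·n) = 180 / (10 × 250) = 0.07200
LCL = p̄ − 3·√(p̄(1−p̄)/n) = 0.07200 − 3 × 0.01635 = 0.02296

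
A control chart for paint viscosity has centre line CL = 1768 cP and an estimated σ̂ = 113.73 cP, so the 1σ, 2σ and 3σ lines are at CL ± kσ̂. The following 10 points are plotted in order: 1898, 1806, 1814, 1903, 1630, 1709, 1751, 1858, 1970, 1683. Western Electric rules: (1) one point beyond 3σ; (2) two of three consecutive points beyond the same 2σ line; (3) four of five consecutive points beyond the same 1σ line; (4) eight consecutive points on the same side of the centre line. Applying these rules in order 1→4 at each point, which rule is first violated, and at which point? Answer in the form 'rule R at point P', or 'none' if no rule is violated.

none

Zone of each point (C = within 1σ̂, B = 1σ̂–2σ̂, A = 2σ̂–3σ̂, * = beyond 3σ̂; sign = side of CL): 1:+B, 2:+C, 3:+C, 4:+B, 5:-B, 6:-C, 7:-C, 8:+C, 9:+B, 10:-C
No rule fires across all 10 points.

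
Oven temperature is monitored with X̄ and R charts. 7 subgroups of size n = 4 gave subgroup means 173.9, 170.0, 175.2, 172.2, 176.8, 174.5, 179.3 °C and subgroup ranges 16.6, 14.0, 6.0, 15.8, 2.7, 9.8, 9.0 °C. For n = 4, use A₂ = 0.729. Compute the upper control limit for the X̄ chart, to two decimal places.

182.25

X̄̄ = (173.9 + 170.0 + 175.2 + 172.2 + 176.8 + 174.5 + 179.3) / 7 = 1221.9000 / 7 = 174.5571
R̄ = (16.6 + 14.0 + 6.0 + 15.8 + 2.7 + 9.8 + 9.0) / 7 = 73.9000 / 7 = 10.5571
UCL = X̄̄ + A₂·R̄ = 174.5571 + 0.729 × 10.5571 = 182.2533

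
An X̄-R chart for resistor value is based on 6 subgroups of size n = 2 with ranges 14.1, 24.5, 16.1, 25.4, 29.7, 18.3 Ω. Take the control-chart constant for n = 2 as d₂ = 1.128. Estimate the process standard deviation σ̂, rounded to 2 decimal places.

R̄ = (14.1 + 24.5 + 16.1 + 25.4 + 29.7 + 18.3) / 6 = 21.3500
σ̂ = R̄ / d₂ = 21.3500 / 1.128 = 18.9273

18.93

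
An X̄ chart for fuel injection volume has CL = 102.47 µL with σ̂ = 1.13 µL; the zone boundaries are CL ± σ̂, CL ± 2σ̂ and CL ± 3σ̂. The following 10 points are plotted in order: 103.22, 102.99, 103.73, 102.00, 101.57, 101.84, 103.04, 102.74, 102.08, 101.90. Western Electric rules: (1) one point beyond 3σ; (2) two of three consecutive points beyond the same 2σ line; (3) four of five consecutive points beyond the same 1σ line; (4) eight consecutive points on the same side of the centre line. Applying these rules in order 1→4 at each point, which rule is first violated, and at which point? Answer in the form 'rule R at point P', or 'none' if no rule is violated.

none

Zone of each point (C = within 1σ̂, B = 1σ̂–2σ̂, A = 2σ̂–3σ̂, * = beyond 3σ̂; sign = side of CL): 1:+C, 2:+C, 3:+B, 4:-C, 5:-C, 6:-C, 7:+C, 8:+C, 9:-C, 10:-C
No rule fires across all 10 points.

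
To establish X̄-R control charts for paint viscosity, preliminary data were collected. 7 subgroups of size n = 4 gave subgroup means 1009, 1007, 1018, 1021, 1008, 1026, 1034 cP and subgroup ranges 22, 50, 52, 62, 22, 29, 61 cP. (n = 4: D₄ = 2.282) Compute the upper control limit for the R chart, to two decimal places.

97.15

R̄ = (22 + 50 + 52 + 62 + 22 + 29 + 61) / 7 = 298.0000 / 7 = 42.5714
UCL_R = D₄·R̄ = 2.282 × 42.5714 = 97.1480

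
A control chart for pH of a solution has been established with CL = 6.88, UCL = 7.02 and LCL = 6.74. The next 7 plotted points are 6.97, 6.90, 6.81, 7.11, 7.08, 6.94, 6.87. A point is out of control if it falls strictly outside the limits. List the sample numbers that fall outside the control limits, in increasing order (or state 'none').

Compare each point to [6.74, 7.02]: sample 4 = 7.11 > UCL; sample 5 = 7.08 > UCL.

4, 5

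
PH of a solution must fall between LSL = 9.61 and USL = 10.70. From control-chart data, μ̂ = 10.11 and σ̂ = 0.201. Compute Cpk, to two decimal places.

0.83

Cpu = (USL − μ̂) / (3σ̂) = (10.70 − 10.11) / (3 × 0.201) = 0.9784; Cpl = (μ̂ − LSL) / (3σ̂) = (10.11 − 9.61) / (3 × 0.201) = 0.8292; Cpk = min(Cpu, Cpl) = 0.8292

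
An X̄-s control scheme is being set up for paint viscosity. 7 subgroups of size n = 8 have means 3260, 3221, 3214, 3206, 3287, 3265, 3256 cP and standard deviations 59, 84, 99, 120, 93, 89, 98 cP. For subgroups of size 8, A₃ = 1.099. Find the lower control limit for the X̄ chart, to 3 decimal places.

X̄̄ = (3260 + 3221 + 3214 + 3206 + 3287 + 3265 + 3256) / 7 = 3244.1429
s̄ = (59 + 84 + 99 + 120 + 93 + 89 + 98) / 7 = 91.7143
LCL = X̄̄ − A₃·s̄ = 3244.1429 − 1.099 × 91.7143 = 3143.3489

3143.349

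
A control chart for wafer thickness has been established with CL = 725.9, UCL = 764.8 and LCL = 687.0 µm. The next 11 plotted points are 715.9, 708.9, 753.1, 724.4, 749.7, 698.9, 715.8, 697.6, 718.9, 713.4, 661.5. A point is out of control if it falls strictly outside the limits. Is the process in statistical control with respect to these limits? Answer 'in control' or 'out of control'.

out of control

Compare each point to [687.0, 764.8]: sample 11 = 661.5 < LCL.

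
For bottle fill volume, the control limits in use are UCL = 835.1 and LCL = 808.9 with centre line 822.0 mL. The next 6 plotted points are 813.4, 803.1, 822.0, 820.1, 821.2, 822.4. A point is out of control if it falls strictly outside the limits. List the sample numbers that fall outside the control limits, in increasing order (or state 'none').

2

Compare each point to [808.9, 835.1]: sample 2 = 803.1 < LCL.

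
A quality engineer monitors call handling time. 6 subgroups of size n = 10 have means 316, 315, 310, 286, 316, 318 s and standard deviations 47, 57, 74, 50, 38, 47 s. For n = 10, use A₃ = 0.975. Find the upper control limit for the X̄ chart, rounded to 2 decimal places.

361.03

X̄̄ = (316 + 315 + 310 + 286 + 316 + 318) / 6 = 310.1667
s̄ = (47 + 57 + 74 + 50 + 38 + 47) / 6 = 52.1667
UCL = X̄̄ + A₃·s̄ = 310.1667 + 0.975 × 52.1667 = 361.0292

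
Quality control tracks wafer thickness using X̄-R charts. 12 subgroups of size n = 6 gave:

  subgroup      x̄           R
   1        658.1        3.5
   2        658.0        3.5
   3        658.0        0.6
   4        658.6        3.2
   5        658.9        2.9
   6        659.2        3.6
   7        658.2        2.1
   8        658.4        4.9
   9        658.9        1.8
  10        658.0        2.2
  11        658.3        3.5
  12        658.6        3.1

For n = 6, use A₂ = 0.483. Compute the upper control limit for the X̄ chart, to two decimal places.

X̄̄ = (658.1 + 658.0 + 658.0 + 658.6 + 658.9 + 659.2 + 658.2 + 658.4 + 658.9 + 658.0 + 658.3 + 658.6) / 12 = 7901.2000 / 12 = 658.4333
R̄ = (3.5 + 3.5 + 0.6 + 3.2 + 2.9 + 3.6 + 2.1 + 4.9 + 1.8 + 2.2 + 3.5 + 3.1) / 12 = 34.9000 / 12 = 2.9083
UCL = X̄̄ + A₂·R̄ = 658.4333 + 0.483 × 2.9083 = 659.8381

659.84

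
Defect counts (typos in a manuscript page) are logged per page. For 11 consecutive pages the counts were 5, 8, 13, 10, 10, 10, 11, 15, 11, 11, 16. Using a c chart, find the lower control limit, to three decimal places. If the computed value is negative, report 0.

1.000

c̄ = (5 + 8 + 13 + 10 + 10 + 10 + 11 + 15 + 11 + 11 + 16) / 11 = 120 / 11 = 10.9091
LCL = c̄ − 3√c̄ = 10.9091 − 3 × 3.3029 = 1.0004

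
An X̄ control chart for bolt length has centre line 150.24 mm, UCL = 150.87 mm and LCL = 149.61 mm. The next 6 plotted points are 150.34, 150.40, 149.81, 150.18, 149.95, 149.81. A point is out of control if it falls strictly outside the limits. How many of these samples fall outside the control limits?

0

All 6 points lie within [149.61, 150.87].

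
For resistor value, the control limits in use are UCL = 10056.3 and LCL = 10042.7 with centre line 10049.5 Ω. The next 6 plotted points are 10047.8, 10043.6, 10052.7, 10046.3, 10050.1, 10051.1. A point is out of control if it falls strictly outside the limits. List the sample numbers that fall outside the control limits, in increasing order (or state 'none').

none

All 6 points lie within [10042.7, 10056.3].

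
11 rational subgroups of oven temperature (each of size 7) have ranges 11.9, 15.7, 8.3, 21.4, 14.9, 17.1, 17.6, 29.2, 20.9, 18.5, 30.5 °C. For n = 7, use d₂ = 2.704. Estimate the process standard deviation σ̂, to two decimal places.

R̄ = (11.9 + 15.7 + 8.3 + 21.4 + 14.9 + 17.1 + 17.6 + 29.2 + 20.9 + 18.5 + 30.5) / 11 = 18.7273
σ̂ = R̄ / d₂ = 18.7273 / 2.704 = 6.9258

6.93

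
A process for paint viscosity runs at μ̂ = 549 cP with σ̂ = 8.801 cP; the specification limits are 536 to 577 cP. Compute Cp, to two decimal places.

Cp = (USL − LSL) / (6σ̂) = (577 − 536) / (6 × 8.801) = 41.0000 / 52.8060 = 0.7764

0.78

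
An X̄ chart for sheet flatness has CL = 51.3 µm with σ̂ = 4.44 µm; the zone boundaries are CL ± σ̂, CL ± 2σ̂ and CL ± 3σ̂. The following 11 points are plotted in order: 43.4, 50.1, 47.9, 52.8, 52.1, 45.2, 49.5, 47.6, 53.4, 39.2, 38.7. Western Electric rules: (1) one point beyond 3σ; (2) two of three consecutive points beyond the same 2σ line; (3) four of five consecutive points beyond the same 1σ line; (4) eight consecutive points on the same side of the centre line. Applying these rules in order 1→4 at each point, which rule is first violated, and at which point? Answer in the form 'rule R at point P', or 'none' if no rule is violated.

rule 2 at point 11

Zone of each point (C = within 1σ̂, B = 1σ̂–2σ̂, A = 2σ̂–3σ̂, * = beyond 3σ̂; sign = side of CL): 1:-B, 2:-C, 3:-C, 4:+C, 5:+C, 6:-B, 7:-C, 8:-C, 9:+C, 10:-A, 11:-A
Rule 2 (two of three consecutive points beyond the same 2σ limit) is satisfied at point 11.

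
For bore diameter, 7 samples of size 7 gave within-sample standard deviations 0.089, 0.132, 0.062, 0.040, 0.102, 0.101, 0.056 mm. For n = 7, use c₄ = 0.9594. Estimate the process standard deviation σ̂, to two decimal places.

s̄ = (0.089 + 0.132 + 0.062 + 0.040 + 0.102 + 0.101 + 0.056) / 7 = 0.0831
σ̂ = s̄ / c₄ = 0.0831 / 0.9594 = 0.0867

0.09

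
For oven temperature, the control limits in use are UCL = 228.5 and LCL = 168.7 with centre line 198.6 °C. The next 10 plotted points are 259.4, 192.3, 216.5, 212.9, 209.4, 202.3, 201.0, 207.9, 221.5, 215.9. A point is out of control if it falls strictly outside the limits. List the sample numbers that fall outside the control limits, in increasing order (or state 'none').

Compare each point to [168.7, 228.5]: sample 1 = 259.4 > UCL.

1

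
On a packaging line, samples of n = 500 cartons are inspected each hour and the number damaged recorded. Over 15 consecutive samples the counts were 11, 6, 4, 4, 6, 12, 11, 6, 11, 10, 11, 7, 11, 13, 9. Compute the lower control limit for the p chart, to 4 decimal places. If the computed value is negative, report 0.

0.0000

p̄ = Σdᵢ / (k·n) = 132 / (15 × 500) = 0.01760
LCL = p̄ − 3·√(p̄(1−p̄)/n) = 0.01760 − 3 × 0.00588 = -0.00004 → 0 (negative, so LCL = 0)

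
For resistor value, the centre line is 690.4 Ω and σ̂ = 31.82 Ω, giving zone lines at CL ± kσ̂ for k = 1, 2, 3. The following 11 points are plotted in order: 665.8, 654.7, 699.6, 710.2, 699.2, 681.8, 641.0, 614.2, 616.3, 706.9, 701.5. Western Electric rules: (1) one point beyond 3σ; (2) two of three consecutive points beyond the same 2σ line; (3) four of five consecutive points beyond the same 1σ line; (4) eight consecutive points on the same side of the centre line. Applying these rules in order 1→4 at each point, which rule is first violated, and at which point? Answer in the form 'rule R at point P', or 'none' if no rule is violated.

rule 2 at point 9

Zone of each point (C = within 1σ̂, B = 1σ̂–2σ̂, A = 2σ̂–3σ̂, * = beyond 3σ̂; sign = side of CL): 1:-C, 2:-B, 3:+C, 4:+C, 5:+C, 6:-C, 7:-B, 8:-A, 9:-A, 10:+C, 11:+C
Rule 2 (two of three consecutive points beyond the same 2σ limit) is satisfied at point 9.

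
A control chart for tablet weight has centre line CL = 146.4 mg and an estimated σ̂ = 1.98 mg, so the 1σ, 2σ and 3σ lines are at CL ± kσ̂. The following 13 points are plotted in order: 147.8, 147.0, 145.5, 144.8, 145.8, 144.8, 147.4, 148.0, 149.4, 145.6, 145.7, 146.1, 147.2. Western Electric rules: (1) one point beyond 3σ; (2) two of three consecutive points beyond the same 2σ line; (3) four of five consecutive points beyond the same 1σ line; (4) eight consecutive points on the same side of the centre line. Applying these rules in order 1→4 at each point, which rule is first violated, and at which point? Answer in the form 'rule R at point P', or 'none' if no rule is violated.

Zone of each point (C = within 1σ̂, B = 1σ̂–2σ̂, A = 2σ̂–3σ̂, * = beyond 3σ̂; sign = side of CL): 1:+C, 2:+C, 3:-C, 4:-C, 5:-C, 6:-C, 7:+C, 8:+C, 9:+B, 10:-C, 11:-C, 12:-C, 13:+C
No rule fires across all 13 points.

none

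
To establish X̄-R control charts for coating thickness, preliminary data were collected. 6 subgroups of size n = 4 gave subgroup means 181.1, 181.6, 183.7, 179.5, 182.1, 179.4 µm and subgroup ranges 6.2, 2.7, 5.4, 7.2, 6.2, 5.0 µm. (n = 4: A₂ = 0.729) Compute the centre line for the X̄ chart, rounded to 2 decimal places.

X̄̄ = (181.1 + 181.6 + 183.7 + 179.5 + 182.1 + 179.4) / 6 = 1087.4000 / 6 = 181.2333
CL = X̄̄ = 181.2333

181.23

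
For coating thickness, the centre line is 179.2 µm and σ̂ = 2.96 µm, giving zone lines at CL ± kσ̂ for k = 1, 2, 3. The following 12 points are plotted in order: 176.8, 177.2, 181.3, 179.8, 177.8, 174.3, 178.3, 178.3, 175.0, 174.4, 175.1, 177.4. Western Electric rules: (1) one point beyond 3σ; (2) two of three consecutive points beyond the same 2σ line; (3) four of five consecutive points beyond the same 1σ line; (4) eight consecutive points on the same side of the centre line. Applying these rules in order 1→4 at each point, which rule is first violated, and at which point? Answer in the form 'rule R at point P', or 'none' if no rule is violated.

rule 4 at point 12

Zone of each point (C = within 1σ̂, B = 1σ̂–2σ̂, A = 2σ̂–3σ̂, * = beyond 3σ̂; sign = side of CL): 1:-C, 2:-C, 3:+C, 4:+C, 5:-C, 6:-B, 7:-C, 8:-C, 9:-B, 10:-B, 11:-B, 12:-C
Rule 4 (eight consecutive points on the same side of the centre line) is satisfied at point 12.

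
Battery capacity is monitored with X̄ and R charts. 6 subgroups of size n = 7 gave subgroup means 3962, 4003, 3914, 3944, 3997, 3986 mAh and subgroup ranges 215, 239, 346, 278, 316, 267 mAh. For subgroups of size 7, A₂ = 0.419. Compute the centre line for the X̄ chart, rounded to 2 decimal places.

X̄̄ = (3962 + 4003 + 3914 + 3944 + 3997 + 3986) / 6 = 23806.0000 / 6 = 3967.6667
CL = X̄̄ = 3967.6667

3967.67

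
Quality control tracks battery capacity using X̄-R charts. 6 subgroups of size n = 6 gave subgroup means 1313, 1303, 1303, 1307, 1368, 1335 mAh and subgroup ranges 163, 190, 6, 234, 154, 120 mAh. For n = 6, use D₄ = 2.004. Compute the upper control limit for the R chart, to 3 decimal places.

R̄ = (163 + 190 + 6 + 234 + 154 + 120) / 6 = 867.0000 / 6 = 144.5000
UCL_R = D₄·R̄ = 2.004 × 144.5000 = 289.5780

289.578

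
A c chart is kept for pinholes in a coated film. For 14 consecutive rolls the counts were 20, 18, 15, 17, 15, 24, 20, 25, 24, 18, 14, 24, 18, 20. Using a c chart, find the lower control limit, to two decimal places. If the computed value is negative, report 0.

c̄ = (20 + 18 + 15 + 17 + 15 + 24 + 20 + 25 + 24 + 18 + 14 + 24 + 18 + 20) / 14 = 272 / 14 = 19.4286
LCL = c̄ − 3√c̄ = 19.4286 − 3 × 4.4078 = 6.2052

6.21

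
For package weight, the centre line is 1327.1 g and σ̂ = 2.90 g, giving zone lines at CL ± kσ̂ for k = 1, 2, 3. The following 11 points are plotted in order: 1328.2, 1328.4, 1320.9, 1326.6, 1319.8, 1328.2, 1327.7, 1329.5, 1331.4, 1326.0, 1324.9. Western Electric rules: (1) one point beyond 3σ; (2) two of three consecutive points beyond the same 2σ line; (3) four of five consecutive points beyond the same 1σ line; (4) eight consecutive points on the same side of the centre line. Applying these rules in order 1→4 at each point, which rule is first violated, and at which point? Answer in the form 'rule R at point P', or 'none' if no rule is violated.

rule 2 at point 5

Zone of each point (C = within 1σ̂, B = 1σ̂–2σ̂, A = 2σ̂–3σ̂, * = beyond 3σ̂; sign = side of CL): 1:+C, 2:+C, 3:-A, 4:-C, 5:-A, 6:+C, 7:+C, 8:+C, 9:+B, 10:-C, 11:-C
Rule 2 (two of three consecutive points beyond the same 2σ limit) is satisfied at point 5.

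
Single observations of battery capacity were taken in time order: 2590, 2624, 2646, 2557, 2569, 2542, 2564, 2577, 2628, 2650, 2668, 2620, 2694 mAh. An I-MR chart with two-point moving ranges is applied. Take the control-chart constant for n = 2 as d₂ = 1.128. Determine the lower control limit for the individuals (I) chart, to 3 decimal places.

2514.178

X̄ = (2590 + 2624 + 2646 + 2557 + 2569 + 2542 + 2564 + 2577 + 2628 + 2650 + 2668 + 2620 + 2694) / 13 = 2609.9231
Moving ranges: 34, 22, 89, 12, 27, 22, 13, 51, 22, 18, 48, 74; M̄R̄ = 432.0000 / 12 = 36.0000
LCL = X̄ − 3·M̄R̄/d₂ = 2609.9231 − 3 × 36.0000 / 1.128 = 2514.1784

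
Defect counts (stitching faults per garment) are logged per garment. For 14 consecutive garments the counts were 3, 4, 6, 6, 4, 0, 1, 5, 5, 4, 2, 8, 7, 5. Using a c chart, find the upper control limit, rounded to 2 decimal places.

10.50

c̄ = (3 + 4 + 6 + 6 + 4 + 0 + 1 + 5 + 5 + 4 + 2 + 8 + 7 + 5) / 14 = 60 / 14 = 4.2857
UCL = c̄ + 3√c̄ = 4.2857 + 3 × √4.2857 = 4.2857 + 3 × 2.0702 = 10.4963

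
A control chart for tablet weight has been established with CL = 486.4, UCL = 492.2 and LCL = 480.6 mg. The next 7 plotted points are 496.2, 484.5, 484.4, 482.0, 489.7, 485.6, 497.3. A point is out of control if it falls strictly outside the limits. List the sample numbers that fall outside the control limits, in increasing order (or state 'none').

Compare each point to [480.6, 492.2]: sample 1 = 496.2 > UCL; sample 7 = 497.3 > UCL.

1, 7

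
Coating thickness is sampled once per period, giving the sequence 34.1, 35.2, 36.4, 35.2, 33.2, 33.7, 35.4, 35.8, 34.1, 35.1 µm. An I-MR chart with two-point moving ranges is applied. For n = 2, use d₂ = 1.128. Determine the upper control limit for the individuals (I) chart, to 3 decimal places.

38.011

X̄ = (34.1 + 35.2 + 36.4 + 35.2 + 33.2 + 33.7 + 35.4 + 35.8 + 34.1 + 35.1) / 10 = 34.8200
Moving ranges: 1.1, 1.2, 1.2, 2.0, 0.5, 1.7, 0.4, 1.7, 1.0; M̄R̄ = 10.8000 / 9 = 1.2000
UCL = X̄ + 3·M̄R̄/d₂ = 34.8200 + 3 × 1.2000 / 1.128 = 38.0115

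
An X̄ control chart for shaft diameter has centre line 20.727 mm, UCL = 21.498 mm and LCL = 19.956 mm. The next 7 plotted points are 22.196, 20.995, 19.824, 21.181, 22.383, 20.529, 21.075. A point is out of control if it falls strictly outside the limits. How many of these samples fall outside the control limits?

Compare each point to [19.956, 21.498]: sample 1 = 22.196 > UCL; sample 3 = 19.824 < LCL; sample 5 = 22.383 > UCL.

3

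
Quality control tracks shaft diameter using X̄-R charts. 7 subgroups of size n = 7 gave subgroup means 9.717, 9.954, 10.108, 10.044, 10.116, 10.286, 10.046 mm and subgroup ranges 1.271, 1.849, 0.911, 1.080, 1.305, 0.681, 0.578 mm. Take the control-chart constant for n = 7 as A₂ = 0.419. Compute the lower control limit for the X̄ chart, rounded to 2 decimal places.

9.58

X̄̄ = (9.717 + 9.954 + 10.108 + 10.044 + 10.116 + 10.286 + 10.046) / 7 = 70.2710 / 7 = 10.0387
R̄ = (1.271 + 1.849 + 0.911 + 1.080 + 1.305 + 0.681 + 0.578) / 7 = 7.6750 / 7 = 1.0964
LCL = X̄̄ − A₂·R̄ = 10.0387 − 0.419 × 1.0964 = 9.5793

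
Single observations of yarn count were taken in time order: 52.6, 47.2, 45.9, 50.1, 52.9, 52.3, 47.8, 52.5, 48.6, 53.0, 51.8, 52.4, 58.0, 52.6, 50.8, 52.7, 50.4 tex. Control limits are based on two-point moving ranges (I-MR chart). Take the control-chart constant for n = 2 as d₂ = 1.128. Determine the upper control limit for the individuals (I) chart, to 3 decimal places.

X̄ = (52.6 + 47.2 + 45.9 + 50.1 + 52.9 + 52.3 + 47.8 + 52.5 + 48.6 + 53.0 + 51.8 + 52.4 + 58.0 + 52.6 + 50.8 + 52.7 + 50.4) / 17 = 51.2706
Moving ranges: 5.4, 1.3, 4.2, 2.8, 0.6, 4.5, 4.7, 3.9, 4.4, 1.2, 0.6, 5.6, 5.4, 1.8, 1.9, 2.3; M̄R̄ = 50.6000 / 16 = 3.1625
UCL = X̄ + 3·M̄R̄/d₂ = 51.2706 + 3 × 3.1625 / 1.128 = 59.6815

59.681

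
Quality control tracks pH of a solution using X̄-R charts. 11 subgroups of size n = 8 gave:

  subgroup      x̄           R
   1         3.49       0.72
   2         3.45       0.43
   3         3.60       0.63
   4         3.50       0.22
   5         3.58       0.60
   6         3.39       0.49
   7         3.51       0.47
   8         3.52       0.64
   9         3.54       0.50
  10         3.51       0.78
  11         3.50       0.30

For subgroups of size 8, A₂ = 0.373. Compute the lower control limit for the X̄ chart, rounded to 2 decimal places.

3.31

X̄̄ = (3.49 + 3.45 + 3.60 + 3.50 + 3.58 + 3.39 + 3.51 + 3.52 + 3.54 + 3.51 + 3.50) / 11 = 38.5900 / 11 = 3.5082
R̄ = (0.72 + 0.43 + 0.63 + 0.22 + 0.60 + 0.49 + 0.47 + 0.64 + 0.50 + 0.78 + 0.30) / 11 = 5.7800 / 11 = 0.5255
LCL = X̄̄ − A₂·R̄ = 3.5082 − 0.373 × 0.5255 = 3.3122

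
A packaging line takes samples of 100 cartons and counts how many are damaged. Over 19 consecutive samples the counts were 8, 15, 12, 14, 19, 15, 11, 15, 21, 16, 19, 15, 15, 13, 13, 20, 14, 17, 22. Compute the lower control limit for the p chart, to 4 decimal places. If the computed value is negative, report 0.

p̄ = Σdᵢ / (k·n) = 294 / (19 × 100) = 0.15474
LCL = p̄ − 3·√(p̄(1−p̄)/n) = 0.15474 − 3 × 0.03617 = 0.04624

0.0462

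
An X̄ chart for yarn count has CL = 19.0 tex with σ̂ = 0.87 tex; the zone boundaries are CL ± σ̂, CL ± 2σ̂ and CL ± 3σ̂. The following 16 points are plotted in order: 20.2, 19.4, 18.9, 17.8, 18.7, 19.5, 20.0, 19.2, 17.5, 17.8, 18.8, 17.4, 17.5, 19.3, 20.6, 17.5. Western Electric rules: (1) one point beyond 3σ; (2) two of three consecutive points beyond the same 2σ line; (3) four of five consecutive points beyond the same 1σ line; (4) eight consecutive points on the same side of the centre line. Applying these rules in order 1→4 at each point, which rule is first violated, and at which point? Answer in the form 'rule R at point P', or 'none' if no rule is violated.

Zone of each point (C = within 1σ̂, B = 1σ̂–2σ̂, A = 2σ̂–3σ̂, * = beyond 3σ̂; sign = side of CL): 1:+B, 2:+C, 3:-C, 4:-B, 5:-C, 6:+C, 7:+B, 8:+C, 9:-B, 10:-B, 11:-C, 12:-B, 13:-B, 14:+C, 15:+B, 16:-B
Rule 3 (four of five consecutive points beyond the same 1σ limit) is satisfied at point 13.

rule 3 at point 13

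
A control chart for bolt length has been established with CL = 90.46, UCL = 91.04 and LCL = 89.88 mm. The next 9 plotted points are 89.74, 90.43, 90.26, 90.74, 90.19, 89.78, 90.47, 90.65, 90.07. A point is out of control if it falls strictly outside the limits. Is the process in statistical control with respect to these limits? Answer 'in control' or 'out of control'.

Compare each point to [89.88, 91.04]: sample 1 = 89.74 < LCL; sample 6 = 89.78 < LCL.

out of control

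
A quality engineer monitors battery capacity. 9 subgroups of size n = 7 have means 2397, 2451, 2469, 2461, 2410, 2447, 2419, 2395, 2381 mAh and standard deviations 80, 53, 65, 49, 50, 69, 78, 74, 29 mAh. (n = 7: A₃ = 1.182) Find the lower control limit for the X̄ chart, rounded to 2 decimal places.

2353.72

X̄̄ = (2397 + 2451 + 2469 + 2461 + 2410 + 2447 + 2419 + 2395 + 2381) / 9 = 2425.5556
s̄ = (80 + 53 + 65 + 49 + 50 + 69 + 78 + 74 + 29) / 9 = 60.7778
LCL = X̄̄ − A₃·s̄ = 2425.5556 − 1.182 × 60.7778 = 2353.7162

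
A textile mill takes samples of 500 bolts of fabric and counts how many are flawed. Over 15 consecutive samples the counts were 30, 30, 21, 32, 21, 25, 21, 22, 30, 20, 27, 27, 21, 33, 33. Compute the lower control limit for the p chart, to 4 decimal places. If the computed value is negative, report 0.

p̄ = Σdᵢ / (k·n) = 393 / (15 × 500) = 0.05240
LCL = p̄ − 3·√(p̄(1−p̄)/n) = 0.05240 − 3 × 0.00997 = 0.02250

0.0225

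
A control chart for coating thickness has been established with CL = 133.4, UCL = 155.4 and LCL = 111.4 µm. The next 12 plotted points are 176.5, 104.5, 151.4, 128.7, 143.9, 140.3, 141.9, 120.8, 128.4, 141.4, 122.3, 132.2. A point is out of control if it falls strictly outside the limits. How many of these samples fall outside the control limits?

Compare each point to [111.4, 155.4]: sample 1 = 176.5 > UCL; sample 2 = 104.5 < LCL.

2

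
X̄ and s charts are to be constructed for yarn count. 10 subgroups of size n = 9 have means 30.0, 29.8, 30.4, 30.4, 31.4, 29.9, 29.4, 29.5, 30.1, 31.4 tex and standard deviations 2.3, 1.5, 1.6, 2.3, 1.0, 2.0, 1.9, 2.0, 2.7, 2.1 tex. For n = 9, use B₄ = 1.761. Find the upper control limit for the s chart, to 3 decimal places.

s̄ = (2.3 + 1.5 + 1.6 + 2.3 + 1.0 + 2.0 + 1.9 + 2.0 + 2.7 + 2.1) / 10 = 1.9400
UCL_s = B₄·s̄ = 1.761 × 1.9400 = 3.4163

3.416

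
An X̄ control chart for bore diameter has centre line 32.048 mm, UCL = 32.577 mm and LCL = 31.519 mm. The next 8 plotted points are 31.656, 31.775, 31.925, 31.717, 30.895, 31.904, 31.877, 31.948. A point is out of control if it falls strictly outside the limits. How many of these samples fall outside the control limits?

1

Compare each point to [31.519, 32.577]: sample 5 = 30.895 < LCL.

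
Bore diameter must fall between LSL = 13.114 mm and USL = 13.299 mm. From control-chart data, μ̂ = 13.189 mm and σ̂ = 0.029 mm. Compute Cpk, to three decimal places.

Cpu = (USL − μ̂) / (3σ̂) = (13.299 − 13.189) / (3 × 0.029) = 1.2644; Cpl = (μ̂ − LSL) / (3σ̂) = (13.189 − 13.114) / (3 × 0.029) = 0.8621; Cpk = min(Cpu, Cpl) = 0.8621

0.862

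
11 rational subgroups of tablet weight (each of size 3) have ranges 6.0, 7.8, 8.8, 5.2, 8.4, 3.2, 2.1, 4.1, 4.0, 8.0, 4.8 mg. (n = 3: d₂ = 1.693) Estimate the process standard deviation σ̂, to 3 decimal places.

3.351

R̄ = (6.0 + 7.8 + 8.8 + 5.2 + 8.4 + 3.2 + 2.1 + 4.1 + 4.0 + 8.0 + 4.8) / 11 = 5.6727
σ̂ = R̄ / d₂ = 5.6727 / 1.693 = 3.3507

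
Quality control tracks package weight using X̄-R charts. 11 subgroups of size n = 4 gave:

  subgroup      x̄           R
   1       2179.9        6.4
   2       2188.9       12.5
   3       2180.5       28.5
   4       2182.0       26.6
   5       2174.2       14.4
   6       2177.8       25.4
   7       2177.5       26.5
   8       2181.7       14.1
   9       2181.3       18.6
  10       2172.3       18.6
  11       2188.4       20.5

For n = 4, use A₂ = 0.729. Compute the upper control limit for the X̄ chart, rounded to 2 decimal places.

X̄̄ = (2179.9 + 2188.9 + 2180.5 + 2182.0 + 2174.2 + 2177.8 + 2177.5 + 2181.7 + 2181.3 + 2172.3 + 2188.4) / 11 = 23984.5000 / 11 = 2180.4091
R̄ = (6.4 + 12.5 + 28.5 + 26.6 + 14.4 + 25.4 + 26.5 + 14.1 + 18.6 + 18.6 + 20.5) / 11 = 212.1000 / 11 = 19.2818
UCL = X̄̄ + A₂·R̄ = 2180.4091 + 0.729 × 19.2818 = 2194.4655

2194.47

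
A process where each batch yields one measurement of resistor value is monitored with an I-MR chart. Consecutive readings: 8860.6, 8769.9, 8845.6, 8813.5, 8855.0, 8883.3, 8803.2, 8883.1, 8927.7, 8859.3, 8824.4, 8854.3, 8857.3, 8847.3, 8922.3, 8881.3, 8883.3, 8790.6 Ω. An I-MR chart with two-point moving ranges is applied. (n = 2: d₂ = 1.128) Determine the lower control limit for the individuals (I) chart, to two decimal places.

8723.63

X̄ = (8860.6 + 8769.9 + 8845.6 + 8813.5 + 8855.0 + 8883.3 + 8803.2 + 8883.1 + 8927.7 + 8859.3 + 8824.4 + 8854.3 + 8857.3 + 8847.3 + 8922.3 + 8881.3 + 8883.3 + 8790.6) / 18 = 8853.4444
Moving ranges: 90.7, 75.7, 32.1, 41.5, 28.3, 80.1, 79.9, 44.6, 68.4, 34.9, 29.9, 3.0, 10.0, 75.0, 41.0, 2.0, 92.7; M̄R̄ = 829.8000 / 17 = 48.8118
LCL = X̄ − 3·M̄R̄/d₂ = 8853.4444 − 3 × 48.8118 / 1.128 = 8723.6259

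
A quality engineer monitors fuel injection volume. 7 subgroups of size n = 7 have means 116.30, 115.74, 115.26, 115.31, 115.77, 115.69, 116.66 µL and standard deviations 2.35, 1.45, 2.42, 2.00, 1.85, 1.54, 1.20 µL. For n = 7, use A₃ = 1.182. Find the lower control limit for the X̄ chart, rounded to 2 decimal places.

X̄̄ = (116.30 + 115.74 + 115.26 + 115.31 + 115.77 + 115.69 + 116.66) / 7 = 115.8186
s̄ = (2.35 + 1.45 + 2.42 + 2.00 + 1.85 + 1.54 + 1.20) / 7 = 1.8300
LCL = X̄̄ − A₃·s̄ = 115.8186 − 1.182 × 1.8300 = 113.6555

113.66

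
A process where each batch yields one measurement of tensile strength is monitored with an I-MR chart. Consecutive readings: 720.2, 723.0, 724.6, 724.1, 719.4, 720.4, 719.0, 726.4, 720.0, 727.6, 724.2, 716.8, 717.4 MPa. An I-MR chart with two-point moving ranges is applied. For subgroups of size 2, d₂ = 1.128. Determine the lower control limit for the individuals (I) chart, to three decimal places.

X̄ = (720.2 + 723.0 + 724.6 + 724.1 + 719.4 + 720.4 + 719.0 + 726.4 + 720.0 + 727.6 + 724.2 + 716.8 + 717.4) / 13 = 721.7769
Moving ranges: 2.8, 1.6, 0.5, 4.7, 1.0, 1.4, 7.4, 6.4, 7.6, 3.4, 7.4, 0.6; M̄R̄ = 44.8000 / 12 = 3.7333
LCL = X̄ − 3·M̄R̄/d₂ = 721.7769 − 3 × 3.7333 / 1.128 = 711.8478

711.848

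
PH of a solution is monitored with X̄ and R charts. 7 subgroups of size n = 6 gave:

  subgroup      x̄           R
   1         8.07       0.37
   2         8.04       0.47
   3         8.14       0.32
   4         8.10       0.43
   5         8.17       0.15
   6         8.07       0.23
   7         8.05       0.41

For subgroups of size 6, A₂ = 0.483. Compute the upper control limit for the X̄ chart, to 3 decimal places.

8.256

X̄̄ = (8.07 + 8.04 + 8.14 + 8.10 + 8.17 + 8.07 + 8.05) / 7 = 56.6400 / 7 = 8.0914
R̄ = (0.37 + 0.47 + 0.32 + 0.43 + 0.15 + 0.23 + 0.41) / 7 = 2.3800 / 7 = 0.3400
UCL = X̄̄ + A₂·R̄ = 8.0914 + 0.483 × 0.3400 = 8.2556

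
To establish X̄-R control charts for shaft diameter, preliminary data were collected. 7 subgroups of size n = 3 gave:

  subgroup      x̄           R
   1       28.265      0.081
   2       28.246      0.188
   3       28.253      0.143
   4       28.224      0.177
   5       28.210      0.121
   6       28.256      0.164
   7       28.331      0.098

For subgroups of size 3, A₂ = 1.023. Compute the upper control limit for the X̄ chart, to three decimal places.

28.397

X̄̄ = (28.265 + 28.246 + 28.253 + 28.224 + 28.210 + 28.256 + 28.331) / 7 = 197.7850 / 7 = 28.2550
R̄ = (0.081 + 0.188 + 0.143 + 0.177 + 0.121 + 0.164 + 0.098) / 7 = 0.9720 / 7 = 0.1389
UCL = X̄̄ + A₂·R̄ = 28.2550 + 1.023 × 0.1389 = 28.3971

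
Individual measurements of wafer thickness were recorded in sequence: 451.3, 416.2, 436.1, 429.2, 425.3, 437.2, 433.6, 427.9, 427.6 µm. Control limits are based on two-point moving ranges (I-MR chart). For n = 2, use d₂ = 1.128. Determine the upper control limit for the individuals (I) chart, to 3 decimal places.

460.623

X̄ = (451.3 + 416.2 + 436.1 + 429.2 + 425.3 + 437.2 + 433.6 + 427.9 + 427.6) / 9 = 431.6000
Moving ranges: 35.1, 19.9, 6.9, 3.9, 11.9, 3.6, 5.7, 0.3; M̄R̄ = 87.3000 / 8 = 10.9125
UCL = X̄ + 3·M̄R̄/d₂ = 431.6000 + 3 × 10.9125 / 1.128 = 460.6226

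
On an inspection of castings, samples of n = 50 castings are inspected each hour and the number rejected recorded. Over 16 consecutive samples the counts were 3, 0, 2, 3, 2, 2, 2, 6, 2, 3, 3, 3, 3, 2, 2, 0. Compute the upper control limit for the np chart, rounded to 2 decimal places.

p̄ = Σdᵢ / (k·n) = 38 / (16 × 50) = 0.04750
UCL = np̄ + 3·√(np̄(1−p̄)) = 2.3750 + 3 × √(2.3750×0.95250) = 2.3750 + 3 × 1.5041 = 6.8872

6.89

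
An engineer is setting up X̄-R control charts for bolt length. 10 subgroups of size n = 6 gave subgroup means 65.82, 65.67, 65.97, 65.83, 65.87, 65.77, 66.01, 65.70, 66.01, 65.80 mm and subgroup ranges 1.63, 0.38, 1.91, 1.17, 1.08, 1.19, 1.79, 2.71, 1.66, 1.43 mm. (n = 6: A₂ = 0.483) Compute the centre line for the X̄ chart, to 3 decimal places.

X̄̄ = (65.82 + 65.67 + 65.97 + 65.83 + 65.87 + 65.77 + 66.01 + 65.70 + 66.01 + 65.80) / 10 = 658.4500 / 10 = 65.8450
CL = X̄̄ = 65.8450

65.845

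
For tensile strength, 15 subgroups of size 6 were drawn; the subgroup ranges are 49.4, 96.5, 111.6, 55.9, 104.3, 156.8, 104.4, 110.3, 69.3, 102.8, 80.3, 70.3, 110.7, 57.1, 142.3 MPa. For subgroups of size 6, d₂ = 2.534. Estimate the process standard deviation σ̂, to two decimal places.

R̄ = (49.4 + 96.5 + 111.6 + 55.9 + 104.3 + 156.8 + 104.4 + 110.3 + 69.3 + 102.8 + 80.3 + 70.3 + 110.7 + 57.1 + 142.3) / 15 = 94.8000
σ̂ = R̄ / d₂ = 94.8000 / 2.534 = 37.4112

37.41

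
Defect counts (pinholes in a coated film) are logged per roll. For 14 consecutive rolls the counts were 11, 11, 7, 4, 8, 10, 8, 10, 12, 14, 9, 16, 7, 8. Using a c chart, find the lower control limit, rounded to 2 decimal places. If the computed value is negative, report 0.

0.33

c̄ = (11 + 11 + 7 + 4 + 8 + 10 + 8 + 10 + 12 + 14 + 9 + 16 + 7 + 8) / 14 = 135 / 14 = 9.6429
LCL = c̄ − 3√c̄ = 9.6429 − 3 × 3.1053 = 0.3270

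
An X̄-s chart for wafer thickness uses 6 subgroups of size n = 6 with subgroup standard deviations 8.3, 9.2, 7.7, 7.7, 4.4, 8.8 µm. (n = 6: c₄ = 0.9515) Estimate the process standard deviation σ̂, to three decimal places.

8.075

s̄ = (8.3 + 9.2 + 7.7 + 7.7 + 4.4 + 8.8) / 6 = 7.6833
σ̂ = s̄ / c₄ = 7.6833 / 0.9515 = 8.0750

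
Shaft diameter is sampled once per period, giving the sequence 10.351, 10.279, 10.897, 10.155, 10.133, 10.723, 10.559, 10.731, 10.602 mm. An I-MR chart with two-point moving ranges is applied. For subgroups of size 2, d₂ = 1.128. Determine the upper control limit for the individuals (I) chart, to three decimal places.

X̄ = (10.351 + 10.279 + 10.897 + 10.155 + 10.133 + 10.723 + 10.559 + 10.731 + 10.602) / 9 = 10.4922
Moving ranges: 0.072, 0.618, 0.742, 0.022, 0.590, 0.164, 0.172, 0.129; M̄R̄ = 2.5090 / 8 = 0.3136
UCL = X̄ + 3·M̄R̄/d₂ = 10.4922 + 3 × 0.3136 / 1.128 = 11.3263

11.326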